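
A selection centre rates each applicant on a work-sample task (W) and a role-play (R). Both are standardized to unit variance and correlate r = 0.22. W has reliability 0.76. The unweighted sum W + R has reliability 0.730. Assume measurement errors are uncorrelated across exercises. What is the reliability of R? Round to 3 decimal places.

Var(W+R) = 2 + 2·0.22 = 2.440.
True-score variance = ρ_W + ρ_R + 2·0.22, so 0.730 = (0.76 + ρ_R + 0.44) / 2.440.
ρ_R = 0.730·2.440 − 0.76 − 0.44 = 0.581.

0.581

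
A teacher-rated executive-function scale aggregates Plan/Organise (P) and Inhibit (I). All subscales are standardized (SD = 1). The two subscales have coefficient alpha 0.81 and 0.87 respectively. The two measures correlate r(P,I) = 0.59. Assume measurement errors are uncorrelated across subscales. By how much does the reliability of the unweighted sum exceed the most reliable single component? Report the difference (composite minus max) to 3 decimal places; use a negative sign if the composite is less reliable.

Var(sum) = 2 + 1.18 = 3.18; true-score variance = 1.68 + 1.18 = 2.86; composite reliability = 0.8994.
Max component reliability = 0.8700.
Difference = 0.8994 − 0.8700 = 0.029.

0.029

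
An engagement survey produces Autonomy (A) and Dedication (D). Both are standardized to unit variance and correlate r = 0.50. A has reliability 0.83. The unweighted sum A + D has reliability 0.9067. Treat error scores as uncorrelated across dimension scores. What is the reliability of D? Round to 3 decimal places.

Var(A+D) = 2 + 2·0.50 = 3.000.
True-score variance = ρ_A + ρ_D + 2·0.50, so 0.9067 = (0.83 + ρ_D + 1.00) / 3.000.
ρ_D = 0.9067·3.000 − 0.83 − 1.00 = 0.890.

0.890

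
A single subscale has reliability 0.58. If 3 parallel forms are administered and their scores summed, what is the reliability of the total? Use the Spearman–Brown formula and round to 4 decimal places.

ρ_k = kρ / (1 + (k−1)ρ) = 3·0.58 / (1 + 2·0.58) = 1.740 / 2.160 = 0.8056.

0.8056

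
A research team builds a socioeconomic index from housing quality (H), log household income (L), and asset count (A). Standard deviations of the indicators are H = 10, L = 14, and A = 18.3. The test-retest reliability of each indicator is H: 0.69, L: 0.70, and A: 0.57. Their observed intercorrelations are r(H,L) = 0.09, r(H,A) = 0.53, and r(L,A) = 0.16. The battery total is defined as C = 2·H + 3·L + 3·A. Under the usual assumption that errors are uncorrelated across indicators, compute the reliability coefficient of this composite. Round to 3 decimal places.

Var(C) = 2²·10² + 3²·14² + 3²·18.3² + 2·[6·10·14·0.09 + 6·10·18.3·0.53 + 9·14·18.3·0.16] = 5178.01 + 2052.94 = 7230.95.
Because errors are independent across components, Cov(Tᵢ,Tⱼ) = Cov(Xᵢ,Xⱼ); the off-diagonal part of the true-score variance is the same as above.
True-score variance = [2²·10²·0.69 + 3²·14²·0.70 + 3²·18.3²·0.57] + 2052.94 = 3228.79 + 2052.94 = 5281.72.
Reliability = 5281.72 / 7230.95 = 0.730.

0.730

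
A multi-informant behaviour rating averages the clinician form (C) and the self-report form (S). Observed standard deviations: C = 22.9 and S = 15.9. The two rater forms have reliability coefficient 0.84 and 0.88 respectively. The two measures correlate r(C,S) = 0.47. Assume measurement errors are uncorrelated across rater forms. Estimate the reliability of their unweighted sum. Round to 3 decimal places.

0.898

Var(C+S) = 22.9² + 15.9² + 2·[22.9·15.9·0.47] = 777.22 + 342.263 = 1119.48.
Because errors are independent across components, Cov(Tᵢ,Tⱼ) = Cov(Xᵢ,Xⱼ); the off-diagonal part of the true-score variance is the same as above.
True-score variance = [22.9²·0.84 + 15.9²·0.88] + 342.263 = 662.977 + 342.263 = 1005.24.
Reliability = 1005.24 / 1119.48 = 0.898.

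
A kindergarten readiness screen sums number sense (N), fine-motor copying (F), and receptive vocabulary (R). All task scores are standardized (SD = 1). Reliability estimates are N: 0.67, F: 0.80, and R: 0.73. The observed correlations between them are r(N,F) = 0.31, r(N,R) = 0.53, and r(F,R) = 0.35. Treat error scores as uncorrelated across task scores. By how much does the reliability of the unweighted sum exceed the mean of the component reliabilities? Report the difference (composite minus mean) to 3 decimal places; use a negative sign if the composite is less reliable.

Var(sum) = 3 + 2.38 = 5.38; true-score variance = 2.2 + 2.38 = 4.58; composite reliability = 0.8513.
Mean component reliability = 0.7333.
Difference = 0.8513 − 0.7333 = 0.118.

0.118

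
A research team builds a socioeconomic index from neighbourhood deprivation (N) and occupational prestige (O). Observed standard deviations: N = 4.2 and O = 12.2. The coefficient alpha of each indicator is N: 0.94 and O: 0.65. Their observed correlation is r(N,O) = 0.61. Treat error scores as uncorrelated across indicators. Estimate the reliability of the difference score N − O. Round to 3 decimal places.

Var(N−O) = 4.2² + 12.2² − 2·4.2·12.2·0.61 = 166.48 − 62.5128 = 103.967.
With uncorrelated errors the cross-covariances are all true-score covariance, so they carry over unchanged; only the diagonal terms shrink to ρᵢσᵢ².
True-score variance = [4.2²·0.94 + 12.2²·0.65] − 62.5128 = 113.328 − 62.5128 = 50.8148.
Reliability = 50.8148 / 103.967 = 0.489.

0.489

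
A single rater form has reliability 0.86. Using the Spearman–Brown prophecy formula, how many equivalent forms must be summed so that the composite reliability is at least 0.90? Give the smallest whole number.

2

k ≥ ρ*(1−ρ₁)/(ρ₁(1−ρ*)) = 0.90·0.14 / (0.86·0.10) = 1.465.
Smallest integer k = 2.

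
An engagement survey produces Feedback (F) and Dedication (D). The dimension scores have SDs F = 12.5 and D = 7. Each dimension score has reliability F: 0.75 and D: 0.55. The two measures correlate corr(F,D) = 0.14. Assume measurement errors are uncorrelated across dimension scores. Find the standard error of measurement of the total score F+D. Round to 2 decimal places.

Var(total) = 205.25 + 24.5 = 229.75.
True-score variance = 144.137 + 24.5 = 168.637, so reliability = 0.7340.
Error variance = 229.75 − 168.637 = 61.1125; SEM = √61.1125 = 7.82.

7.82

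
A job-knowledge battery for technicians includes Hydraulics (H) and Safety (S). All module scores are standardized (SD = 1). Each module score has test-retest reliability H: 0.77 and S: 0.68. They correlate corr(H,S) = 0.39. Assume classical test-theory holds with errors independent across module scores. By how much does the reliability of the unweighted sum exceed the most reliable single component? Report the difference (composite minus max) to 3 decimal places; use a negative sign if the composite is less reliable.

0.032

Var(sum) = 2 + 0.78 = 2.78; true-score variance = 1.45 + 0.78 = 2.23; composite reliability = 0.8022.
Max component reliability = 0.7700.
Difference = 0.8022 − 0.7700 = 0.032.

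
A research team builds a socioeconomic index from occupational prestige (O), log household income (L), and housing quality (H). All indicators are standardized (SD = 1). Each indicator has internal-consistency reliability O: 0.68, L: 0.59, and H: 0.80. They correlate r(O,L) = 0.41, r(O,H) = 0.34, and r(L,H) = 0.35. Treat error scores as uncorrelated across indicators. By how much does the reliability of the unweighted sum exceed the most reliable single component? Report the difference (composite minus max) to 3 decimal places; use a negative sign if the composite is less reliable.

Var(sum) = 3 + 2.2 = 5.2; true-score variance = 2.07 + 2.2 = 4.27; composite reliability = 0.8212.
Max component reliability = 0.8000.
Difference = 0.8212 − 0.8000 = 0.021.

0.021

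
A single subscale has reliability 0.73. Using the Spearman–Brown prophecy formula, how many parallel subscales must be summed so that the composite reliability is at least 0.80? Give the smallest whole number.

2

k ≥ ρ*(1−ρ₁)/(ρ₁(1−ρ*)) = 0.80·0.27 / (0.73·0.20) = 1.479.
Smallest integer k = 2.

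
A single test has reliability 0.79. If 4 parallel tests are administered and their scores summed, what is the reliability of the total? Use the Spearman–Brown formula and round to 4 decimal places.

0.9377

ρ_k = kρ / (1 + (k−1)ρ) = 4·0.79 / (1 + 3·0.79) = 3.160 / 3.370 = 0.9377.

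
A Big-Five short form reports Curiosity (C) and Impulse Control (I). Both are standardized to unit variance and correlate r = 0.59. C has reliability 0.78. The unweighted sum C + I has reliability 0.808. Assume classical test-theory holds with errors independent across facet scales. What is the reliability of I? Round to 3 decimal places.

Var(C+I) = 2 + 2·0.59 = 3.180.
True-score variance = ρ_C + ρ_I + 2·0.59, so 0.808 = (0.78 + ρ_I + 1.18) / 3.180.
ρ_I = 0.808·3.180 − 0.78 − 1.18 = 0.609.

0.609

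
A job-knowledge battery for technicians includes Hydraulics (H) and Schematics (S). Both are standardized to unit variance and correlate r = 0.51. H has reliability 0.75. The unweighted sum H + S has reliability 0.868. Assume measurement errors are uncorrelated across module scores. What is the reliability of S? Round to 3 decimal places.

0.851

Var(H+S) = 2 + 2·0.51 = 3.020.
True-score variance = ρ_H + ρ_S + 2·0.51, so 0.868 = (0.75 + ρ_S + 1.02) / 3.020.
ρ_S = 0.868·3.020 − 0.75 − 1.02 = 0.851.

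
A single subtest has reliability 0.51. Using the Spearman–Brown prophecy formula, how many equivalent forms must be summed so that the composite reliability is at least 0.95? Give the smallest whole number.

19

k ≥ ρ*(1−ρ₁)/(ρ₁(1−ρ*)) = 0.95·0.49 / (0.51·0.05) = 18.255.
Smallest integer k = 19.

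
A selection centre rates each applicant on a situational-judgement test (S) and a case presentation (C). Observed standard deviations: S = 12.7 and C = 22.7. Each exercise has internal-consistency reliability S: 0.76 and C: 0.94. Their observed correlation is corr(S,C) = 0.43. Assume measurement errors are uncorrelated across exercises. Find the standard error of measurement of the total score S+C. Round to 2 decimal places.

Var(total) = 676.58 + 247.929 = 924.509.
True-score variance = 606.953 + 247.929 = 854.882, so reliability = 0.9247.
Error variance = 924.509 − 854.882 = 69.627; SEM = √69.627 = 8.34.

8.34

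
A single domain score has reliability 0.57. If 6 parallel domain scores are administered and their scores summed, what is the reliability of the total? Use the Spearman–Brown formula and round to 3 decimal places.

ρ_k = kρ / (1 + (k−1)ρ) = 6·0.57 / (1 + 5·0.57) = 3.420 / 3.850 = 0.888.

0.888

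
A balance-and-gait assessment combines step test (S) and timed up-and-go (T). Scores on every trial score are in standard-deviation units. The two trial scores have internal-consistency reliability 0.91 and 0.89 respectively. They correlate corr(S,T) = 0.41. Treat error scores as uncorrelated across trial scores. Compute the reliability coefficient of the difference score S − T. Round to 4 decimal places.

0.8305

Var(S−T) = 1 + 1 − 2·0.41 = 2 − 0.82 = 1.18.
Because errors are independent across components, Cov(Tᵢ,Tⱼ) = Cov(Xᵢ,Xⱼ); the off-diagonal part of the true-score variance is the same as above.
True-score variance = [0.91 + 0.89] − 0.82 = 1.8 − 0.82 = 0.98.
Reliability = 0.98 / 1.18 = 0.8305.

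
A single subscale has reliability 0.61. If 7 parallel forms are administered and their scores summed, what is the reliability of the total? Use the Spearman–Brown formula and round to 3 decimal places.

ρ_k = kρ / (1 + (k−1)ρ) = 7·0.61 / (1 + 6·0.61) = 4.270 / 4.660 = 0.916.

0.916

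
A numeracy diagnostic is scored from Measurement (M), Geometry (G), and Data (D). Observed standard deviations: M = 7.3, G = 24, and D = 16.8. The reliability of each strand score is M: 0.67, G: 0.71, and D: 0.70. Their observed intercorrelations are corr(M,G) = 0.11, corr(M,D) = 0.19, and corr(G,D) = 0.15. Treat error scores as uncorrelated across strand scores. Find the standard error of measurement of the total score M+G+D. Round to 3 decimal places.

Var(total) = 911.53 + 206.107 = 1117.64.
True-score variance = 642.232 + 206.107 = 848.34, so reliability = 0.7590.
Error variance = 1117.64 − 848.34 = 269.298; SEM = √269.298 = 16.410.

16.410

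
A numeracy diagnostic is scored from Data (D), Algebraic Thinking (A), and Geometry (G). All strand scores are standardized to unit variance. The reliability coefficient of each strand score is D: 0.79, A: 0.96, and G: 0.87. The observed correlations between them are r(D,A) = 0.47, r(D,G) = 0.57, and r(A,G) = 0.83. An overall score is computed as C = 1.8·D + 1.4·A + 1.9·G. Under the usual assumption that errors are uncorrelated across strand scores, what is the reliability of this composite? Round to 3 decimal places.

Var(C) = 1.8² + 1.4² + 1.9² + 2·[2.52·0.47 + 3.42·0.57 + 2.66·0.83] = 8.81 + 10.6832 = 19.4932.
Because errors are independent across components, Cov(Tᵢ,Tⱼ) = Cov(Xᵢ,Xⱼ); the off-diagonal part of the true-score variance is the same as above.
True-score variance = [1.8²·0.79 + 1.4²·0.96 + 1.9²·0.87] + 10.6832 = 7.5819 + 10.6832 = 18.2651.
Reliability = 18.2651 / 19.4932 = 0.937.

0.937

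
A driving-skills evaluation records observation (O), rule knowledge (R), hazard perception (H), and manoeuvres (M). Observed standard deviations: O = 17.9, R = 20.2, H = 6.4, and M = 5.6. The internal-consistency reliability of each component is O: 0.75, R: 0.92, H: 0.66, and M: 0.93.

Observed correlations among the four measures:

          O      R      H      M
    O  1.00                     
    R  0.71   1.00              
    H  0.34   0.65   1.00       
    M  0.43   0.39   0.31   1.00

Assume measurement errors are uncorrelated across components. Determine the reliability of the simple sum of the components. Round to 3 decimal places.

0.927

Var(O+R+H+M) = 17.9² + 20.2² + 6.4² + 5.6² + 2·[17.9·20.2·0.71 + 17.9·6.4·0.34 + 17.9·5.6·0.43 + 20.2·6.4·0.65 + 20.2·5.6·0.39 + 6.4·5.6·0.31] = 800.77 + 956.069 = 1756.84.
With uncorrelated errors the cross-covariances are all true-score covariance, so they carry over unchanged; only the diagonal terms shrink to ρᵢσᵢ².
True-score variance = [17.9²·0.75 + 20.2²·0.92 + 6.4²·0.66 + 5.6²·0.93] + 956.069 = 671.903 + 956.069 = 1627.97.
Reliability = 1627.97 / 1756.84 = 0.927.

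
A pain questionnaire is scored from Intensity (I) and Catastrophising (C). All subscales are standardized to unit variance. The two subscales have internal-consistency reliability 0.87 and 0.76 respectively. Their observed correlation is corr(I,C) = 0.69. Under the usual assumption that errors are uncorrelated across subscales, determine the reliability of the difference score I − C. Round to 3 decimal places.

0.403

Var(I−C) = 1 + 1 − 2·0.69 = 2 − 1.38 = 0.62.
With uncorrelated errors the cross-covariances are all true-score covariance, so they carry over unchanged; only the diagonal terms shrink to ρᵢσᵢ².
True-score variance = [0.87 + 0.76] − 1.38 = 1.63 − 1.38 = 0.25.
Reliability = 0.25 / 0.62 = 0.403.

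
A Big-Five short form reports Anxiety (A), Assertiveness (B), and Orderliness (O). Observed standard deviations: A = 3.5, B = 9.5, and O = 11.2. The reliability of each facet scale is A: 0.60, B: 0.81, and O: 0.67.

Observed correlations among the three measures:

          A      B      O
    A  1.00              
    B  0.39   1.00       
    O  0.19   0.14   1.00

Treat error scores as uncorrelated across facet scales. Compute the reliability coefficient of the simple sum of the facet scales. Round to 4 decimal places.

Var(A+B+O) = 3.5² + 9.5² + 11.2² + 2·[3.5·9.5·0.39 + 3.5·11.2·0.19 + 9.5·11.2·0.14] = 227.94 + 70.623 = 298.563.
Under uncorrelated errors the observed covariances equal the true-score covariances, so only the own-variance terms attenuate.
True-score variance = [3.5²·0.60 + 9.5²·0.81 + 11.2²·0.67] + 70.623 = 164.497 + 70.623 = 235.12.
Reliability = 235.12 / 298.563 = 0.7875.

0.7875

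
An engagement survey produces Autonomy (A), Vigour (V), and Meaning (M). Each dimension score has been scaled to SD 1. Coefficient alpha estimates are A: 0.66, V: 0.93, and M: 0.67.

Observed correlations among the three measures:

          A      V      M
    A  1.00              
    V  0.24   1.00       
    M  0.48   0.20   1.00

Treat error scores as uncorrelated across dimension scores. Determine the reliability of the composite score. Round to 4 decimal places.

0.8471

Var(A+V+M) = 3 + 2·[0.24 + 0.48 + 0.20] = 3 + 1.84 = 4.84.
Because errors are independent across components, Cov(Tᵢ,Tⱼ) = Cov(Xᵢ,Xⱼ); the off-diagonal part of the true-score variance is the same as above.
True-score variance = [0.66 + 0.93 + 0.67] + 1.84 = 2.26 + 1.84 = 4.1.
Reliability = 4.1 / 4.84 = 0.8471.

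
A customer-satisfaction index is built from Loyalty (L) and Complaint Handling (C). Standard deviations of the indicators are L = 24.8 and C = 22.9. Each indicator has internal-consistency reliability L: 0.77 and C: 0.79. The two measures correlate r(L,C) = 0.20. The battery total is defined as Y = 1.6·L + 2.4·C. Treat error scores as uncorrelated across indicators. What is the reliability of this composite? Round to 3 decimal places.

0.818

Var(Y) = 1.6²·24.8² + 2.4²·22.9² + 2·[3.84·24.8·22.9·0.20] = 4595.1 + 872.325 = 5467.43.
Because errors are independent across components, Cov(Tᵢ,Tⱼ) = Cov(Xᵢ,Xⱼ); the off-diagonal part of the true-score variance is the same as above.
True-score variance = [1.6²·24.8²·0.77 + 2.4²·22.9²·0.79] + 872.325 = 3598.64 + 872.325 = 4470.97.
Reliability = 4470.97 / 5467.43 = 0.818.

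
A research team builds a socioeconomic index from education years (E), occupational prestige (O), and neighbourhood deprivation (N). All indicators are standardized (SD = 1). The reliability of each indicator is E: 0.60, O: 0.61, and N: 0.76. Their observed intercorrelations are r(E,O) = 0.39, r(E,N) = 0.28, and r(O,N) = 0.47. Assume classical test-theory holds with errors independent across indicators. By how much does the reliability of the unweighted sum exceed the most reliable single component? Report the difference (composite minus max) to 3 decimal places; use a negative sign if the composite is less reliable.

0.045

Var(sum) = 3 + 2.28 = 5.28; true-score variance = 1.97 + 2.28 = 4.25; composite reliability = 0.8049.
Max component reliability = 0.7600.
Difference = 0.8049 − 0.7600 = 0.045.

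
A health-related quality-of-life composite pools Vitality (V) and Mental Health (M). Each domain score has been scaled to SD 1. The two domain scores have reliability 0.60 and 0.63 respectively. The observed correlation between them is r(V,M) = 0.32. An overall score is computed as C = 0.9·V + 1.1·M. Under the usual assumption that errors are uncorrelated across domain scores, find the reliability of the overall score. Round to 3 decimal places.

Var(C) = 0.9² + 1.1² + 2·[0.99·0.32] = 2.02 + 0.6336 = 2.6536.
Under uncorrelated errors the observed covariances equal the true-score covariances, so only the own-variance terms attenuate.
True-score variance = [0.9²·0.60 + 1.1²·0.63] + 0.6336 = 1.2483 + 0.6336 = 1.8819.
Reliability = 1.8819 / 2.6536 = 0.709.

0.709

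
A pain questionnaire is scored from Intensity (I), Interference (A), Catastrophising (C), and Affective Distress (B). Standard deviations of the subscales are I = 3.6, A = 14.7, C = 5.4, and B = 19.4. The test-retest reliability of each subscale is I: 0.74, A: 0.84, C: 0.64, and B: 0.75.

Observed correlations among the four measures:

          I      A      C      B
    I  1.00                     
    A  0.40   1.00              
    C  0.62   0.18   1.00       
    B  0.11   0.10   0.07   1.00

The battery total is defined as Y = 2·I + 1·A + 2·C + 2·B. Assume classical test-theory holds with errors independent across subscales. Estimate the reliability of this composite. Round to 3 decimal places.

0.803

Var(Y) = 2²·3.6² + 14.7² + 2²·5.4² + 2²·19.4² + 2·[2·3.6·14.7·0.40 + 4·3.6·5.4·0.62 + 4·3.6·19.4·0.11 + 2·14.7·5.4·0.18 + 2·14.7·19.4·0.10 + 4·5.4·19.4·0.07] = 1890.01 + 472.445 = 2362.45.
Because errors are independent across components, Cov(Tᵢ,Tⱼ) = Cov(Xᵢ,Xⱼ); the off-diagonal part of the true-score variance is the same as above.
True-score variance = [2²·3.6²·0.74 + 14.7²·0.84 + 2²·5.4²·0.64 + 2²·19.4²·0.75] + 472.445 = 1423.61 + 472.445 = 1896.05.
Reliability = 1896.05 / 2362.45 = 0.803.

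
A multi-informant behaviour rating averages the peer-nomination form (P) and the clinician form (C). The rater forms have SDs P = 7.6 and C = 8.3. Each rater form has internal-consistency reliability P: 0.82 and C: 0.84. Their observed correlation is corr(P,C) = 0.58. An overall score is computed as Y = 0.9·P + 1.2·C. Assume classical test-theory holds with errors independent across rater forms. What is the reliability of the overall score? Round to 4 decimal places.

0.8920

Var(Y) = 0.9²·7.6² + 1.2²·8.3² + 2·[1.08·7.6·8.3·0.58] = 145.987 + 79.0266 = 225.014.
With uncorrelated errors the cross-covariances are all true-score covariance, so they carry over unchanged; only the diagonal terms shrink to ρᵢσᵢ².
True-score variance = [0.9²·7.6²·0.82 + 1.2²·8.3²·0.84] + 79.0266 = 121.694 + 79.0266 = 200.72.
Reliability = 200.72 / 225.014 = 0.8920.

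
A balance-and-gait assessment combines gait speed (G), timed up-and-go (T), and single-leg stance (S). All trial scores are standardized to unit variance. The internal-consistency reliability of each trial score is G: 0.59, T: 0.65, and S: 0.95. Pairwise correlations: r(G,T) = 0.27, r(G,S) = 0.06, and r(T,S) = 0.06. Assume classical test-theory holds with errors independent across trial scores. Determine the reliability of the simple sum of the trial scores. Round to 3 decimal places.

0.786

Var(G+T+S) = 3 + 2·[0.27 + 0.06 + 0.06] = 3 + 0.78 = 3.78.
Because errors are independent across components, Cov(Tᵢ,Tⱼ) = Cov(Xᵢ,Xⱼ); the off-diagonal part of the true-score variance is the same as above.
True-score variance = [0.59 + 0.65 + 0.95] + 0.78 = 2.19 + 0.78 = 2.97.
Reliability = 2.97 / 3.78 = 0.786.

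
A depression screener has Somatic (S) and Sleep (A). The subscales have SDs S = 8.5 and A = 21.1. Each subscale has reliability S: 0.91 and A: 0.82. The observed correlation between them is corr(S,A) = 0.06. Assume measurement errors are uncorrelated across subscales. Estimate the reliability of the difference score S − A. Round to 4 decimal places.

Var(S−A) = 8.5² + 21.1² − 2·8.5·21.1·0.06 = 517.46 − 21.522 = 495.938.
With uncorrelated errors the cross-covariances are all true-score covariance, so they carry over unchanged; only the diagonal terms shrink to ρᵢσᵢ².
True-score variance = [8.5²·0.91 + 21.1²·0.82] − 21.522 = 430.82 − 21.522 = 409.298.
Reliability = 409.298 / 495.938 = 0.8253.

0.8253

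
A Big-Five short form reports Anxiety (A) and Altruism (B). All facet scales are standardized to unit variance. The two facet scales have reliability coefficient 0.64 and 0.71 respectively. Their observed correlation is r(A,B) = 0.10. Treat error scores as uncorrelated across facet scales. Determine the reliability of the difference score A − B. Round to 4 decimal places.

Var(A−B) = 1 + 1 − 2·0.10 = 2 − 0.2 = 1.8.
Under uncorrelated errors the observed covariances equal the true-score covariances, so only the own-variance terms attenuate.
True-score variance = [0.64 + 0.71] − 0.2 = 1.35 − 0.2 = 1.15.
Reliability = 1.15 / 1.8 = 0.6389.

0.6389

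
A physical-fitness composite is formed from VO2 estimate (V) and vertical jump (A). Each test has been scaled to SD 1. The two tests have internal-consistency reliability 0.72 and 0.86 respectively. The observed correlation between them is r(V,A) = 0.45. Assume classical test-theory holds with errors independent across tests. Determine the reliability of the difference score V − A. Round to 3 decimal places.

Var(V−A) = 1 + 1 − 2·0.45 = 2 − 0.9 = 1.1.
With uncorrelated errors the cross-covariances are all true-score covariance, so they carry over unchanged; only the diagonal terms shrink to ρᵢσᵢ².
True-score variance = [0.72 + 0.86] − 0.9 = 1.58 − 0.9 = 0.68.
Reliability = 0.68 / 1.1 = 0.618.

0.618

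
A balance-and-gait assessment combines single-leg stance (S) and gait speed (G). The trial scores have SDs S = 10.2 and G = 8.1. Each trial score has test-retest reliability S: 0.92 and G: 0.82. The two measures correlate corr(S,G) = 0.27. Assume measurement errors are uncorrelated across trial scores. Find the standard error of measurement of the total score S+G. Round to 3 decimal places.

Var(total) = 169.65 + 44.6148 = 214.265.
True-score variance = 149.517 + 44.6148 = 194.132, so reliability = 0.9060.
Error variance = 214.265 − 194.132 = 20.133; SEM = √20.133 = 4.487.

4.487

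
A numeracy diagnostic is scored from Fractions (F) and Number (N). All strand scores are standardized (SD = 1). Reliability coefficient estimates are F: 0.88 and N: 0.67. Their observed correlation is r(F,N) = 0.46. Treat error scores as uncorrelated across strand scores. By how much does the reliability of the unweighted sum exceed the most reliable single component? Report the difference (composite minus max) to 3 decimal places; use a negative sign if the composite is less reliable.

Var(sum) = 2 + 0.92 = 2.92; true-score variance = 1.55 + 0.92 = 2.47; composite reliability = 0.8459.
Max component reliability = 0.8800.
Difference = 0.8459 − 0.8800 = -0.034.

-0.034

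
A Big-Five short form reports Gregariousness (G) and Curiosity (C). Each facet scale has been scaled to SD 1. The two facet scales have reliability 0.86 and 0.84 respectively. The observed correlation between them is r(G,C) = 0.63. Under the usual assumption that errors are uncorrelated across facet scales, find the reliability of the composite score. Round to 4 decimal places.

Var(G+C) = 2 + 2·[0.63] = 2 + 1.26 = 3.26.
Under uncorrelated errors the observed covariances equal the true-score covariances, so only the own-variance terms attenuate.
True-score variance = [0.86 + 0.84] + 1.26 = 1.7 + 1.26 = 2.96.
Reliability = 2.96 / 3.26 = 0.9080.

0.9080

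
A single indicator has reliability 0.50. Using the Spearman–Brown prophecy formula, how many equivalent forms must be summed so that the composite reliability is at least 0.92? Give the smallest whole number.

12

k ≥ ρ*(1−ρ₁)/(ρ₁(1−ρ*)) = 0.92·0.50 / (0.50·0.08) = 11.500.
Smallest integer k = 12.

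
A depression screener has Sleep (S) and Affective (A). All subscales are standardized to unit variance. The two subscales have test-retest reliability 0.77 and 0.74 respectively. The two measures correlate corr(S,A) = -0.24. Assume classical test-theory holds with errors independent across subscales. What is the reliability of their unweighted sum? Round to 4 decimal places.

Var(S+A) = 2 + 2·[(-0.24)] = 2 − 0.48 = 1.52.
With uncorrelated errors the cross-covariances are all true-score covariance, so they carry over unchanged; only the diagonal terms shrink to ρᵢσᵢ².
True-score variance = [0.77 + 0.74] − 0.48 = 1.51 − 0.48 = 1.03.
Reliability = 1.03 / 1.52 = 0.6776.

0.6776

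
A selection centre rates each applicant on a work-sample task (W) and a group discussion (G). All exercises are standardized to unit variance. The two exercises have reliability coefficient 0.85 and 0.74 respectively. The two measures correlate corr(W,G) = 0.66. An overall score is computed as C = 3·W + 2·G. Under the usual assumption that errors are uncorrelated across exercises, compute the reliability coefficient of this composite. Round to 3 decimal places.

0.886

Var(C) = 3² + 2² + 2·[6·0.66] = 13 + 7.92 = 20.92.
Under uncorrelated errors the observed covariances equal the true-score covariances, so only the own-variance terms attenuate.
True-score variance = [3²·0.85 + 2²·0.74] + 7.92 = 10.61 + 7.92 = 18.53.
Reliability = 18.53 / 20.92 = 0.886.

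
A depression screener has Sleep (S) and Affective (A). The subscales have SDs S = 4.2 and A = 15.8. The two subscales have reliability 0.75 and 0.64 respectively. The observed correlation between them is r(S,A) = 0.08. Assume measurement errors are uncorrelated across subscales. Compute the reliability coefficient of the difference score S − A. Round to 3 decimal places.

Var(S−A) = 4.2² + 15.8² − 2·4.2·15.8·0.08 = 267.28 − 10.6176 = 256.662.
Because errors are independent across components, Cov(Tᵢ,Tⱼ) = Cov(Xᵢ,Xⱼ); the off-diagonal part of the true-score variance is the same as above.
True-score variance = [4.2²·0.75 + 15.8²·0.64] − 10.6176 = 173 − 10.6176 = 162.382.
Reliability = 162.382 / 256.662 = 0.633.

0.633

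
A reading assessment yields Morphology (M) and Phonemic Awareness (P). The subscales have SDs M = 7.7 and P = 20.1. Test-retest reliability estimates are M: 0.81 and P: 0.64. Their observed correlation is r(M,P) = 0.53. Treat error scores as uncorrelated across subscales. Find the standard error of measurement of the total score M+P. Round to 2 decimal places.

12.52

Var(total) = 463.3 + 164.056 = 627.356.
True-score variance = 306.591 + 164.056 = 470.648, so reliability = 0.7502.
Error variance = 627.356 − 470.648 = 156.709; SEM = √156.709 = 12.52.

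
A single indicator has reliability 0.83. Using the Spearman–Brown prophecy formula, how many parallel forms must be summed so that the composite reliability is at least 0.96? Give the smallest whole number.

5

k ≥ ρ*(1−ρ₁)/(ρ₁(1−ρ*)) = 0.96·0.17 / (0.83·0.04) = 4.916.
Smallest integer k = 5.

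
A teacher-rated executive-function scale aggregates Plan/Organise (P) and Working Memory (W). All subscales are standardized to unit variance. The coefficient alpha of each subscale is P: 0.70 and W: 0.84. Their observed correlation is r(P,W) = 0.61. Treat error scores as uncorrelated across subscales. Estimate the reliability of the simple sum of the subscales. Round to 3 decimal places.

Var(P+W) = 2 + 2·[0.61] = 2 + 1.22 = 3.22.
Under uncorrelated errors the observed covariances equal the true-score covariances, so only the own-variance terms attenuate.
True-score variance = [0.70 + 0.84] + 1.22 = 1.54 + 1.22 = 2.76.
Reliability = 2.76 / 3.22 = 0.857.

0.857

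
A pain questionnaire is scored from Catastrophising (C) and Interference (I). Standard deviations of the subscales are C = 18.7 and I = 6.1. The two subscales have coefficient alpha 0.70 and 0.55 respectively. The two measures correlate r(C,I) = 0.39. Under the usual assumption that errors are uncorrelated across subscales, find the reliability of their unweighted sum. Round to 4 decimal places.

Var(C+I) = 18.7² + 6.1² + 2·[18.7·6.1·0.39] = 386.9 + 88.9746 = 475.875.
Because errors are independent across components, Cov(Tᵢ,Tⱼ) = Cov(Xᵢ,Xⱼ); the off-diagonal part of the true-score variance is the same as above.
True-score variance = [18.7²·0.70 + 6.1²·0.55] + 88.9746 = 265.248 + 88.9746 = 354.223.
Reliability = 354.223 / 475.875 = 0.7444.

0.7444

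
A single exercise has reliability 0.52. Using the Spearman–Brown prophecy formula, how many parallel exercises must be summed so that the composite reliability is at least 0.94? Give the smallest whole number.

k ≥ ρ*(1−ρ₁)/(ρ₁(1−ρ*)) = 0.94·0.48 / (0.52·0.06) = 14.462.
Smallest integer k = 15.

15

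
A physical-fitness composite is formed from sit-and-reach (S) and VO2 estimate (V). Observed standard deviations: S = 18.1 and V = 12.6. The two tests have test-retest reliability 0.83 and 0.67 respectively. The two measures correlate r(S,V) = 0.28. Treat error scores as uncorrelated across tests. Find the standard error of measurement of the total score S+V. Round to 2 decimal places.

10.40

Var(total) = 486.37 + 127.714 = 614.084.
True-score variance = 378.286 + 127.714 = 505.999, so reliability = 0.8240.
Error variance = 614.084 − 505.999 = 108.084; SEM = √108.084 = 10.40.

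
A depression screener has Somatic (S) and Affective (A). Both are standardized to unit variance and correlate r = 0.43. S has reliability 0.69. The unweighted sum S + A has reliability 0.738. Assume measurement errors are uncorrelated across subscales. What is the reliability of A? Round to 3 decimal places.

Var(S+A) = 2 + 2·0.43 = 2.860.
True-score variance = ρ_S + ρ_A + 2·0.43, so 0.738 = (0.69 + ρ_A + 0.86) / 2.860.
ρ_A = 0.738·2.860 − 0.69 − 0.86 = 0.561.

0.561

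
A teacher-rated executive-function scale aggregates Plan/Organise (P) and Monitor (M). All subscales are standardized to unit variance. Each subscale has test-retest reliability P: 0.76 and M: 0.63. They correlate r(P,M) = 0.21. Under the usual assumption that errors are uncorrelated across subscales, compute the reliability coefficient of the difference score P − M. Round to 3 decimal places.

0.614

Var(P−M) = 1 + 1 − 2·0.21 = 2 − 0.42 = 1.58.
Because errors are independent across components, Cov(Tᵢ,Tⱼ) = Cov(Xᵢ,Xⱼ); the off-diagonal part of the true-score variance is the same as above.
True-score variance = [0.76 + 0.63] − 0.42 = 1.39 − 0.42 = 0.97.
Reliability = 0.97 / 1.58 = 0.614.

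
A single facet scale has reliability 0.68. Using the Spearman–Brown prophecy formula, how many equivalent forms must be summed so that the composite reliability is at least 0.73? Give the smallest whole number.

k ≥ ρ*(1−ρ₁)/(ρ₁(1−ρ*)) = 0.73·0.32 / (0.68·0.27) = 1.272.
Smallest integer k = 2.

2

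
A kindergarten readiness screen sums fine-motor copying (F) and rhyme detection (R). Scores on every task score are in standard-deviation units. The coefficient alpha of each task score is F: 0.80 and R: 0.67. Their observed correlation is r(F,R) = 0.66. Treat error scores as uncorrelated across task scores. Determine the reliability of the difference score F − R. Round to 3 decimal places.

Var(F−R) = 1 + 1 − 2·0.66 = 2 − 1.32 = 0.68.
Because errors are independent across components, Cov(Tᵢ,Tⱼ) = Cov(Xᵢ,Xⱼ); the off-diagonal part of the true-score variance is the same as above.
True-score variance = [0.80 + 0.67] − 1.32 = 1.47 − 1.32 = 0.15.
Reliability = 0.15 / 0.68 = 0.221.

0.221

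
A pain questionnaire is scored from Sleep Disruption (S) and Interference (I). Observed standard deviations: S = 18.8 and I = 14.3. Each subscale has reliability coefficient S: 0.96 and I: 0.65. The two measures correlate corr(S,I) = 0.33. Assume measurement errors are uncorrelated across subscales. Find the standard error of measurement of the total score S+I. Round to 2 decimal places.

9.26

Var(total) = 557.93 + 177.434 = 735.364.
True-score variance = 472.221 + 177.434 = 649.655, so reliability = 0.8834.
Error variance = 735.364 − 649.655 = 85.7091; SEM = √85.7091 = 9.26.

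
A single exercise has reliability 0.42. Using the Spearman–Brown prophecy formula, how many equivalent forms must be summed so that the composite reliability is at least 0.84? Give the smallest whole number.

8

k ≥ ρ*(1−ρ₁)/(ρ₁(1−ρ*)) = 0.84·0.58 / (0.42·0.16) = 7.250.
Smallest integer k = 8.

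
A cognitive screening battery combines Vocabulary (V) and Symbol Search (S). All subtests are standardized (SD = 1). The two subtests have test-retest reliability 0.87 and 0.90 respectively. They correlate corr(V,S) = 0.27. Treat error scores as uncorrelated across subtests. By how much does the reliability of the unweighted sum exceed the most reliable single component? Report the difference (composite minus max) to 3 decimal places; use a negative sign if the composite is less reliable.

Var(sum) = 2 + 0.54 = 2.54; true-score variance = 1.77 + 0.54 = 2.31; composite reliability = 0.9094.
Max component reliability = 0.9000.
Difference = 0.9094 − 0.9000 = 0.009.

0.009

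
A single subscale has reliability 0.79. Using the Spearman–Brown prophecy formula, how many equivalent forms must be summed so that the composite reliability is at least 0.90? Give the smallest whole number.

3

k ≥ ρ*(1−ρ₁)/(ρ₁(1−ρ*)) = 0.90·0.21 / (0.79·0.10) = 2.392.
Smallest integer k = 3.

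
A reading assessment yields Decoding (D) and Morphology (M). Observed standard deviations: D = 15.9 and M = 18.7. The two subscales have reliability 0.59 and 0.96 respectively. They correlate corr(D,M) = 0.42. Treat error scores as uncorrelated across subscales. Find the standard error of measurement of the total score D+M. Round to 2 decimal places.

10.85

Var(total) = 602.5 + 249.757 = 852.257.
True-score variance = 484.86 + 249.757 = 734.617, so reliability = 0.8620.
Error variance = 852.257 − 734.617 = 117.64; SEM = √117.64 = 10.85.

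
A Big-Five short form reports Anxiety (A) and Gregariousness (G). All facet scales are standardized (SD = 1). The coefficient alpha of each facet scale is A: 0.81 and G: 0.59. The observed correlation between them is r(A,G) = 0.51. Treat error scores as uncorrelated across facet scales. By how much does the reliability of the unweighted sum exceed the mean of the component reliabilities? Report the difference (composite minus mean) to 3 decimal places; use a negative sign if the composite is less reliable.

0.101

Var(sum) = 2 + 1.02 = 3.02; true-score variance = 1.4 + 1.02 = 2.42; composite reliability = 0.8013.
Mean component reliability = 0.7000.
Difference = 0.8013 − 0.7000 = 0.101.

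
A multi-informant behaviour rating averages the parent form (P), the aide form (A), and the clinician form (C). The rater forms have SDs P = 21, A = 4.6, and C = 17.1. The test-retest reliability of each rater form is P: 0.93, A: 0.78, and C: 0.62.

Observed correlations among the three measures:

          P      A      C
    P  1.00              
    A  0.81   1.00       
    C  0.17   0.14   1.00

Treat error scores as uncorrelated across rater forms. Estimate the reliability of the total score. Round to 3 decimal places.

0.861

Var(P+A+C) = 21² + 4.6² + 17.1² + 2·[21·4.6·0.81 + 21·17.1·0.17 + 4.6·17.1·0.14] = 754.57 + 300.611 = 1055.18.
With uncorrelated errors the cross-covariances are all true-score covariance, so they carry over unchanged; only the diagonal terms shrink to ρᵢσᵢ².
True-score variance = [21²·0.93 + 4.6²·0.78 + 17.1²·0.62] + 300.611 = 607.929 + 300.611 = 908.54.
Reliability = 908.54 / 1055.18 = 0.861.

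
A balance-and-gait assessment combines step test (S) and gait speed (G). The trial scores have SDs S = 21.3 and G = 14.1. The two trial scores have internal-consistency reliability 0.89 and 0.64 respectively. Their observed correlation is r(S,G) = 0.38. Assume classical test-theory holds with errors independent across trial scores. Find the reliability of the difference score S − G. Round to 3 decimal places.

0.714

Var(S−G) = 21.3² + 14.1² − 2·21.3·14.1·0.38 = 652.5 − 228.251 = 424.249.
Because errors are independent across components, Cov(Tᵢ,Tⱼ) = Cov(Xᵢ,Xⱼ); the off-diagonal part of the true-score variance is the same as above.
True-score variance = [21.3²·0.89 + 14.1²·0.64] − 228.251 = 531.023 − 228.251 = 302.772.
Reliability = 302.772 / 424.249 = 0.714.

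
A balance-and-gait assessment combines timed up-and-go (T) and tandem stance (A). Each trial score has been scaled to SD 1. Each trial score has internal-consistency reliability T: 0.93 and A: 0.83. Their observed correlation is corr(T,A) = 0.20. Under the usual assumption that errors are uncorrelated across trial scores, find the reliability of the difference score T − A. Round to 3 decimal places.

Var(T−A) = 1 + 1 − 2·0.20 = 2 − 0.4 = 1.6.
Under uncorrelated errors the observed covariances equal the true-score covariances, so only the own-variance terms attenuate.
True-score variance = [0.93 + 0.83] − 0.4 = 1.76 − 0.4 = 1.36.
Reliability = 1.36 / 1.6 = 0.850.

0.850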